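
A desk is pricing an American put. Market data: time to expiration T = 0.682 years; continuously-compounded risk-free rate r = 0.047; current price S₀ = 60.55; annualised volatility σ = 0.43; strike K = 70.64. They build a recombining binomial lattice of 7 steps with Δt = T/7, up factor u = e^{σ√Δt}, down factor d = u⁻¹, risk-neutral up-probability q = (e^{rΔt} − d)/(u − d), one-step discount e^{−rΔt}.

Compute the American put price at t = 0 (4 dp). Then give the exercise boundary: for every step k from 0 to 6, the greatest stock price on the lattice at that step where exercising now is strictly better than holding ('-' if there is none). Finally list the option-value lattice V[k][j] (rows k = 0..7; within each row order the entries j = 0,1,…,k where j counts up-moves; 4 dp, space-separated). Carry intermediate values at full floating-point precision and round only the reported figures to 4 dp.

Δt=0.09743  u=1.14364  d=0.87440  q=0.48354  discount=0.99543
step 7 (expiry): payoffs max(K−S,0) = 46.9763 39.6898 30.1597 17.6951 1.3925 0.0000 0.0000 0.0000
step 6: (k=6,j=0): S=27.0628, (K−S)⁺=43.5772, hold=43.2545 ⇒ V=43.5772 exercise | (k=6,j=1): S=35.3959, (K−S)⁺=35.2441, hold=34.9214 ⇒ V=35.2441 exercise | (k=6,j=2): S=46.2950, (K−S)⁺=24.3450, hold=24.0223 ⇒ V=24.3450 exercise | (k=6,j=3): S=60.5500, (K−S)⁺=10.0900, hold=9.7673 ⇒ V=10.0900 exercise | (k=6,j=4): S=79.1944, (K−S)⁺=0.0000, hold=0.7159 ⇒ V=0.7159 continue | (k=6,j=5): S=103.5798, (K−S)⁺=0.0000, hold=0.0000 ⇒ V=0.0000 continue | (k=6,j=6): S=135.4739, (K−S)⁺=0.0000, hold=0.0000 ⇒ V=0.0000 continue  boundary S*=60.5500
step 5: (k=5,j=0): S=30.9502, (K−S)⁺=39.6898, hold=39.3671 ⇒ V=39.6898 exercise | (k=5,j=1): S=40.4803, (K−S)⁺=30.1597, hold=29.8370 ⇒ V=30.1597 exercise | (k=5,j=2): S=52.9449, (K−S)⁺=17.6951, hold=17.3724 ⇒ V=17.6951 exercise | (k=5,j=3): S=69.2475, (K−S)⁺=1.3925, hold=5.5318 ⇒ V=5.5318 continue | (k=5,j=4): S=90.5701, (K−S)⁺=0.0000, hold=0.3680 ⇒ V=0.3680 continue | (k=5,j=5): S=118.4583, (K−S)⁺=0.0000, hold=0.0000 ⇒ V=0.0000 continue  boundary S*=52.9449
step 4: (k=4,j=0): S=35.3959, (K−S)⁺=35.2441, hold=34.9214 ⇒ V=35.2441 exercise | (k=4,j=1): S=46.2950, (K−S)⁺=24.3450, hold=24.0223 ⇒ V=24.3450 exercise | (k=4,j=2): S=60.5500, (K−S)⁺=10.0900, hold=11.7597 ⇒ V=11.7597 continue | (k=4,j=3): S=79.1944, (K−S)⁺=0.0000, hold=3.0210 ⇒ V=3.0210 continue | (k=4,j=4): S=103.5798, (K−S)⁺=0.0000, hold=0.1892 ⇒ V=0.1892 continue  boundary S*=46.2950
step 3: (k=3,j=0): S=40.4803, (K−S)⁺=30.1597, hold=29.8370 ⇒ V=30.1597 exercise | (k=3,j=1): S=52.9449, (K−S)⁺=17.6951, hold=18.1761 ⇒ V=18.1761 continue | (k=3,j=2): S=69.2475, (K−S)⁺=1.3925, hold=7.4998 ⇒ V=7.4998 continue | (k=3,j=3): S=90.5701, (K−S)⁺=0.0000, hold=1.6442 ⇒ V=1.6442 continue  boundary S*=40.4803
step 2: (k=2,j=0): S=46.2950, (K−S)⁺=24.3450, hold=24.2538 ⇒ V=24.3450 exercise | (k=2,j=1): S=60.5500, (K−S)⁺=10.0900, hold=12.9542 ⇒ V=12.9542 continue | (k=2,j=2): S=79.1944, (K−S)⁺=0.0000, hold=4.6470 ⇒ V=4.6470 continue  boundary S*=46.2950
step 1: (k=1,j=0): S=52.9449, (K−S)⁺=17.6951, hold=18.7510 ⇒ V=18.7510 continue | (k=1,j=1): S=69.2475, (K−S)⁺=1.3925, hold=8.8965 ⇒ V=8.8965 continue  boundary S*=-
step 0: (k=0,j=0): S=60.5500, (K−S)⁺=10.0900, hold=13.9220 ⇒ V=13.9220 continue  boundary S*=-

price = 13.9220
boundary = - - 46.2950 40.4803 46.2950 52.9449 60.5500
tree:
13.9220
18.7510 8.8965
24.3450 12.9542 4.6470
30.1597 18.1761 7.4998 1.6442
35.2441 24.3450 11.7597 3.0210 0.1892
39.6898 30.1597 17.6951 5.5318 0.3680 0.0000
43.5772 35.2441 24.3450 10.0900 0.7159 0.0000 0.0000
46.9763 39.6898 30.1597 17.6951 1.3925 0.0000 0.0000 0.0000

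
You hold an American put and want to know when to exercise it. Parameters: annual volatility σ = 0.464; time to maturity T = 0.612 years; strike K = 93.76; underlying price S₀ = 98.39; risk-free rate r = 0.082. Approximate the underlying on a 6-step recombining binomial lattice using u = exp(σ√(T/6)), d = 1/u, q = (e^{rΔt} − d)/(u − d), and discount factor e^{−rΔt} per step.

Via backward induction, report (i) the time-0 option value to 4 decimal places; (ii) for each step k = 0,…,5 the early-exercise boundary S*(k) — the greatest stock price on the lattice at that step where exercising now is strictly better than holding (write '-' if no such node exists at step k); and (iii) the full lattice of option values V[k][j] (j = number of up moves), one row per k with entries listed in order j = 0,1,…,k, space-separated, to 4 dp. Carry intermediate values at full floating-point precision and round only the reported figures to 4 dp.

Δt=0.10200, u=1.15973, d=0.86227, q=0.49126, disc=e^(-rΔt)=0.99167
k=6 terminal: V=max(K-S,0) → 53.3207 39.3700 20.6065 0.0000 0.0000 0.0000 0.0000
k=5: j=0 S=46.8987 intr=46.8613 cont=46.0803 V=46.8613[EX]; j=1 S=63.0779 intr=30.6821 cont=29.9012 V=30.6821[EX]; j=2 S=84.8385 intr=8.9215 cont=10.3961 V=10.3961[hold]; j=3 S=114.1061 intr=0.0000 cont=0.0000 V=0.0000[hold]; j=4 S=153.4705 intr=0.0000 cont=0.0000 V=0.0000[hold]; j=5 S=206.4148 intr=0.0000 cont=0.0000 V=0.0000[hold]  S*(5)=63.0779
k=4: j=0 S=54.3900 intr=39.3700 cont=38.5891 V=39.3700[EX]; j=1 S=73.1535 intr=20.6065 cont=20.5440 V=20.6065[EX]; j=2 S=98.3900 intr=0.0000 cont=5.2449 V=5.2449[hold]; j=3 S=132.3326 intr=0.0000 cont=0.0000 V=0.0000[hold]; j=4 S=177.9848 intr=0.0000 cont=0.0000 V=0.0000[hold]  S*(4)=73.1535
k=3: j=0 S=63.0779 intr=30.6821 cont=29.9012 V=30.6821[EX]; j=1 S=84.8385 intr=8.9215 cont=12.9513 V=12.9513[hold]; j=2 S=114.1061 intr=0.0000 cont=2.6461 V=2.6461[hold]; j=3 S=153.4705 intr=0.0000 cont=0.0000 V=0.0000[hold]  S*(3)=63.0779
k=2: j=0 S=73.1535 intr=20.6065 cont=21.7887 V=21.7887[hold]; j=1 S=98.3900 intr=0.0000 cont=7.8231 V=7.8231[hold]; j=2 S=132.3326 intr=0.0000 cont=1.3350 V=1.3350[hold]  S*(2)=-
k=1: j=0 S=84.8385 intr=8.9215 cont=14.8037 V=14.8037[hold]; j=1 S=114.1061 intr=0.0000 cont=4.5972 V=4.5972[hold]  S*(1)=-
k=0: j=0 S=98.3900 intr=0.0000 cont=9.7081 V=9.7081[hold]  S*(0)=-

price = 9.7081
boundary = - - - 63.0779 73.1535 63.0779
tree:
9.7081
14.8037 4.5972
21.7887 7.8231 1.3350
30.6821 12.9513 2.6461 0.0000
39.3700 20.6065 5.2449 0.0000 0.0000
46.8613 30.6821 10.3961 0.0000 0.0000 0.0000
53.3207 39.3700 20.6065 0.0000 0.0000 0.0000 0.0000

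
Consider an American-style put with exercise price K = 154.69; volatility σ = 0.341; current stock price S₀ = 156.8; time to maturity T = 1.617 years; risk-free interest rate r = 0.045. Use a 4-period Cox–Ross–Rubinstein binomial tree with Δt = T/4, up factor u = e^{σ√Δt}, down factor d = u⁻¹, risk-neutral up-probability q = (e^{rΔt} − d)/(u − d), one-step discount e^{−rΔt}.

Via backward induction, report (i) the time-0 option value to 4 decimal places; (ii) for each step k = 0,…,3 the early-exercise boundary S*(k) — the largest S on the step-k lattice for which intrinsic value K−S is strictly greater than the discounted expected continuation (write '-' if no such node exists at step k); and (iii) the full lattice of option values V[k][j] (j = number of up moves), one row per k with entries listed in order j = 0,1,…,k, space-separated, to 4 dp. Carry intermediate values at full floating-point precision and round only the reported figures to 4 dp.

Δt=0.40425, u=1.24211, d=0.80508, q=0.48801, disc=e^(-rΔt)=0.98197
k=4 terminal: V=max(K-S,0) → 88.8168 53.0588 0.0000 0.0000 0.0000
k=3: j=0 S=81.8216 intr=72.8684 cont=70.0799 V=72.8684[EX]; j=1 S=126.2370 intr=28.4530 cont=26.6756 V=28.4530[EX]; j=2 S=194.7626 intr=0.0000 cont=0.0000 V=0.0000[hold]; j=3 S=300.4860 intr=0.0000 cont=0.0000 V=0.0000[hold]  S*(3)=126.2370
k=2: j=0 S=101.6312 intr=53.0588 cont=50.2702 V=53.0588[EX]; j=1 S=156.8000 intr=0.0000 cont=14.3049 V=14.3049[hold]; j=2 S=241.9162 intr=0.0000 cont=0.0000 V=0.0000[hold]  S*(2)=101.6312
k=1: j=0 S=126.2370 intr=28.4530 cont=33.5308 V=33.5308[hold]; j=1 S=194.7626 intr=0.0000 cont=7.1919 V=7.1919[hold]  S*(1)=-
k=0: j=0 S=156.8000 intr=0.0000 cont=20.3042 V=20.3042[hold]  S*(0)=-

price = 20.3042
boundary = - - 101.6312 126.2370
tree:
20.3042
33.5308 7.1919
53.0588 14.3049 0.0000
72.8684 28.4530 0.0000 0.0000
88.8168 53.0588 0.0000 0.0000 0.0000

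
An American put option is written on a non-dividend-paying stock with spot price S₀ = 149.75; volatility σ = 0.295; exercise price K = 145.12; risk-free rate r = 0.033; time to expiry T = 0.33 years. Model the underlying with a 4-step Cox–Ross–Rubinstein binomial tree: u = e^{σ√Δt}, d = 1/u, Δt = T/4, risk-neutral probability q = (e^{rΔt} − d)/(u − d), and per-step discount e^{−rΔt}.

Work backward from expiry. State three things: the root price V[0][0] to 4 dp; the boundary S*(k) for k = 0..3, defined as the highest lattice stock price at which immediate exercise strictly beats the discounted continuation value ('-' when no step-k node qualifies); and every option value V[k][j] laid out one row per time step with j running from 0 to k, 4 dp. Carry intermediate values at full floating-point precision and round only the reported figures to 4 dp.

price = 7.2462
boundary = - - - 116.1370
tree:
7.2462
12.0414 2.3919
19.2521 4.7484 0.0000
28.9830 9.4266 0.0000 0.0000
38.4182 18.7135 0.0000 0.0000 0.0000

Δt=0.08250  u=1.08843  d=0.91876  q=0.49490  discount=0.99728
step 4 (expiry): payoffs max(K−S,0) = 38.4182 18.7135 0.0000 0.0000 0.0000
step 3: (k=3,j=0): S=116.1370, (K−S)⁺=28.9830, hold=28.5885 ⇒ V=28.9830 exercise | (k=3,j=1): S=137.5840, (K−S)⁺=7.5360, hold=9.4266 ⇒ V=9.4266 continue | (k=3,j=2): S=162.9917, (K−S)⁺=0.0000, hold=0.0000 ⇒ V=0.0000 continue | (k=3,j=3): S=193.0915, (K−S)⁺=0.0000, hold=0.0000 ⇒ V=0.0000 continue  boundary S*=116.1370
step 2: (k=2,j=0): S=126.4065, (K−S)⁺=18.7135, hold=19.2521 ⇒ V=19.2521 continue | (k=2,j=1): S=149.7500, (K−S)⁺=0.0000, hold=4.7484 ⇒ V=4.7484 continue | (k=2,j=2): S=177.4044, (K−S)⁺=0.0000, hold=0.0000 ⇒ V=0.0000 continue  boundary S*=-
step 1: (k=1,j=0): S=137.5840, (K−S)⁺=7.5360, hold=12.0414 ⇒ V=12.0414 continue | (k=1,j=1): S=162.9917, (K−S)⁺=0.0000, hold=2.3919 ⇒ V=2.3919 continue  boundary S*=-
step 0: (k=0,j=0): S=149.7500, (K−S)⁺=0.0000, hold=7.2462 ⇒ V=7.2462 continue  boundary S*=-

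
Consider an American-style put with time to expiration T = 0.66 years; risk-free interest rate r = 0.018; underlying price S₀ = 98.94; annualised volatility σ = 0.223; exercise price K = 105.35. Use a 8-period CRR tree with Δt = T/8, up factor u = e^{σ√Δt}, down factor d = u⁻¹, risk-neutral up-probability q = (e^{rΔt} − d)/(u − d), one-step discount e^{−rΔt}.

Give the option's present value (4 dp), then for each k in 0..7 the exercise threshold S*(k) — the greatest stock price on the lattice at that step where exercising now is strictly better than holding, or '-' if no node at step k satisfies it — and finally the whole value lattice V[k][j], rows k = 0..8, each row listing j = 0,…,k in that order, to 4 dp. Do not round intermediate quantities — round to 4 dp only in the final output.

price = 10.5905
boundary = - - - 81.6432 76.5777 81.6432 87.0437 92.8014
tree:
10.5905
14.3117 6.8347
18.7380 9.8495 3.7867
23.7068 13.7368 5.9226 1.6241
28.7723 18.4419 8.9890 2.8192 0.4125
33.5234 23.7068 13.1385 4.7927 0.8190 0.0000
37.9798 28.7723 18.3063 7.9179 1.6261 0.0000 0.0000
42.1597 33.5234 23.7068 12.5486 3.2285 0.0000 0.0000 0.0000
46.0803 37.9798 28.7723 18.3063 6.4100 0.0000 0.0000 0.0000 0.0000

Δt=0.08250, u=1.06615, d=0.93796, q=0.49559, disc=e^(-rΔt)=0.99852
k=8 terminal: V=max(K-S,0) → 46.0803 37.9798 28.7723 18.3063 6.4100 0.0000 0.0000 0.0000 0.0000
k=7: j=0 S=63.1903 intr=42.1597 cont=42.0034 V=42.1597[EX]; j=1 S=71.8266 intr=33.5234 cont=33.3671 V=33.5234[EX]; j=2 S=81.6432 intr=23.7068 cont=23.5505 V=23.7068[EX]; j=3 S=92.8014 intr=12.5486 cont=12.3923 V=12.5486[EX]; j=4 S=105.4847 intr=0.0000 cont=3.2285 V=3.2285[hold]; j=5 S=119.9013 intr=0.0000 cont=0.0000 V=0.0000[hold]; j=6 S=136.2884 intr=0.0000 cont=0.0000 V=0.0000[hold]; j=7 S=154.9150 intr=0.0000 cont=0.0000 V=0.0000[hold]  S*(7)=92.8014
k=6: j=0 S=67.3702 intr=37.9798 cont=37.8235 V=37.9798[EX]; j=1 S=76.5777 intr=28.7723 cont=28.6160 V=28.7723[EX]; j=2 S=87.0437 intr=18.3063 cont=18.1500 V=18.3063[EX]; j=3 S=98.9400 intr=6.4100 cont=7.9179 V=7.9179[hold]; j=4 S=112.4622 intr=0.0000 cont=1.6261 V=1.6261[hold]; j=5 S=127.8325 intr=0.0000 cont=0.0000 V=0.0000[hold]; j=6 S=145.3035 intr=0.0000 cont=0.0000 V=0.0000[hold]  S*(6)=87.0437
k=5: j=0 S=71.8266 intr=33.5234 cont=33.3671 V=33.5234[EX]; j=1 S=81.6432 intr=23.7068 cont=23.5505 V=23.7068[EX]; j=2 S=92.8014 intr=12.5486 cont=13.1385 V=13.1385[hold]; j=3 S=105.4847 intr=0.0000 cont=4.7927 V=4.7927[hold]; j=4 S=119.9013 intr=0.0000 cont=0.8190 V=0.8190[hold]; j=5 S=136.2884 intr=0.0000 cont=0.0000 V=0.0000[hold]  S*(5)=81.6432
k=4: j=0 S=76.5777 intr=28.7723 cont=28.6160 V=28.7723[EX]; j=1 S=87.0437 intr=18.3063 cont=18.4419 V=18.4419[hold]; j=2 S=98.9400 intr=6.4100 cont=8.9890 V=8.9890[hold]; j=3 S=112.4622 intr=0.0000 cont=2.8192 V=2.8192[hold]; j=4 S=127.8325 intr=0.0000 cont=0.4125 V=0.4125[hold]  S*(4)=76.5777
k=3: j=0 S=81.6432 intr=23.7068 cont=23.6176 V=23.7068[EX]; j=1 S=92.8014 intr=12.5486 cont=13.7368 V=13.7368[hold]; j=2 S=105.4847 intr=0.0000 cont=5.9226 V=5.9226[hold]; j=3 S=119.9013 intr=0.0000 cont=1.6241 V=1.6241[hold]  S*(3)=81.6432
k=2: j=0 S=87.0437 intr=18.3063 cont=18.7380 V=18.7380[hold]; j=1 S=98.9400 intr=6.4100 cont=9.8495 V=9.8495[hold]; j=2 S=112.4622 intr=0.0000 cont=3.7867 V=3.7867[hold]  S*(2)=-
k=1: j=0 S=92.8014 intr=12.5486 cont=14.3117 V=14.3117[hold]; j=1 S=105.4847 intr=0.0000 cont=6.8347 V=6.8347[hold]  S*(1)=-
k=0: j=0 S=98.9400 intr=6.4100 cont=10.5905 V=10.5905[hold]  S*(0)=-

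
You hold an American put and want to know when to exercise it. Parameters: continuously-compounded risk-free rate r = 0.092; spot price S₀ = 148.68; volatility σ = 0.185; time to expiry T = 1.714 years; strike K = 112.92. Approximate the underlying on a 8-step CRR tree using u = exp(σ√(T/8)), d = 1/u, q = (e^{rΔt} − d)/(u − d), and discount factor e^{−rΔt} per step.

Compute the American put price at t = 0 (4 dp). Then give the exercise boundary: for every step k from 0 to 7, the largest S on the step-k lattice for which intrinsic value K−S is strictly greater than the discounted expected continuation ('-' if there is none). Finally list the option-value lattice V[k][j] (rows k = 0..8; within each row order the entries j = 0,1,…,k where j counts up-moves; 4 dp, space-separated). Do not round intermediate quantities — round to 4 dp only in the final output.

Δt=0.21425, u=1.08940, d=0.91793, q=0.59470, disc=e^(-rΔt)=0.98048
k=8 terminal: V=max(K-S,0) → 37.9756 23.9758 7.3609 0.0000 0.0000 0.0000 0.0000 0.0000 0.0000
k=7: j=0 S=81.6448 intr=31.2752 cont=29.0713 V=31.2752[EX]; j=1 S=96.8962 intr=16.0238 cont=13.8198 V=16.0238[EX]; j=2 S=114.9966 intr=0.0000 cont=2.9251 V=2.9251[hold]; j=3 S=136.4782 intr=0.0000 cont=0.0000 V=0.0000[hold]; j=4 S=161.9727 intr=0.0000 cont=0.0000 V=0.0000[hold]; j=5 S=192.2295 intr=0.0000 cont=0.0000 V=0.0000[hold]; j=6 S=228.1384 intr=0.0000 cont=0.0000 V=0.0000[hold]; j=7 S=270.7551 intr=0.0000 cont=0.0000 V=0.0000[hold]  S*(7)=96.8962
k=6: j=0 S=88.9442 intr=23.9758 cont=21.7718 V=23.9758[EX]; j=1 S=105.5591 intr=7.3609 cont=8.0734 V=8.0734[hold]; j=2 S=125.2778 intr=0.0000 cont=1.1624 V=1.1624[hold]; j=3 S=148.6800 intr=0.0000 cont=0.0000 V=0.0000[hold]; j=4 S=176.4537 intr=0.0000 cont=0.0000 V=0.0000[hold]; j=5 S=209.4157 intr=0.0000 cont=0.0000 V=0.0000[hold]; j=6 S=248.5350 intr=0.0000 cont=0.0000 V=0.0000[hold]  S*(6)=88.9442
k=5: j=0 S=96.8962 intr=16.0238 cont=14.2353 V=16.0238[EX]; j=1 S=114.9966 intr=0.0000 cont=3.8861 V=3.8861[hold]; j=2 S=136.4782 intr=0.0000 cont=0.4619 V=0.4619[hold]; j=3 S=161.9727 intr=0.0000 cont=0.0000 V=0.0000[hold]; j=4 S=192.2295 intr=0.0000 cont=0.0000 V=0.0000[hold]; j=5 S=228.1384 intr=0.0000 cont=0.0000 V=0.0000[hold]  S*(5)=96.8962
k=4: j=0 S=105.5591 intr=7.3609 cont=8.6337 V=8.6337[hold]; j=1 S=125.2778 intr=0.0000 cont=1.8137 V=1.8137[hold]; j=2 S=148.6800 intr=0.0000 cont=0.1836 V=0.1836[hold]; j=3 S=176.4537 intr=0.0000 cont=0.0000 V=0.0000[hold]; j=4 S=209.4157 intr=0.0000 cont=0.0000 V=0.0000[hold]  S*(4)=-
k=3: j=0 S=114.9966 intr=0.0000 cont=4.4885 V=4.4885[hold]; j=1 S=136.4782 intr=0.0000 cont=0.8278 V=0.8278[hold]; j=2 S=161.9727 intr=0.0000 cont=0.0729 V=0.0729[hold]; j=3 S=192.2295 intr=0.0000 cont=0.0000 V=0.0000[hold]  S*(3)=-
k=2: j=0 S=125.2778 intr=0.0000 cont=2.2663 V=2.2663[hold]; j=1 S=148.6800 intr=0.0000 cont=0.3715 V=0.3715[hold]; j=2 S=176.4537 intr=0.0000 cont=0.0290 V=0.0290[hold]  S*(2)=-
k=1: j=0 S=136.4782 intr=0.0000 cont=1.1172 V=1.1172[hold]; j=1 S=161.9727 intr=0.0000 cont=0.1645 V=0.1645[hold]  S*(1)=-
k=0: j=0 S=148.6800 intr=0.0000 cont=0.5399 V=0.5399[hold]  S*(0)=-

price = 0.5399
boundary = - - - - - 96.8962 88.9442 96.8962
tree:
0.5399
1.1172 0.1645
2.2663 0.3715 0.0290
4.4885 0.8278 0.0729 0.0000
8.6337 1.8137 0.1836 0.0000 0.0000
16.0238 3.8861 0.4619 0.0000 0.0000 0.0000
23.9758 8.0734 1.1624 0.0000 0.0000 0.0000 0.0000
31.2752 16.0238 2.9251 0.0000 0.0000 0.0000 0.0000 0.0000
37.9756 23.9758 7.3609 0.0000 0.0000 0.0000 0.0000 0.0000 0.0000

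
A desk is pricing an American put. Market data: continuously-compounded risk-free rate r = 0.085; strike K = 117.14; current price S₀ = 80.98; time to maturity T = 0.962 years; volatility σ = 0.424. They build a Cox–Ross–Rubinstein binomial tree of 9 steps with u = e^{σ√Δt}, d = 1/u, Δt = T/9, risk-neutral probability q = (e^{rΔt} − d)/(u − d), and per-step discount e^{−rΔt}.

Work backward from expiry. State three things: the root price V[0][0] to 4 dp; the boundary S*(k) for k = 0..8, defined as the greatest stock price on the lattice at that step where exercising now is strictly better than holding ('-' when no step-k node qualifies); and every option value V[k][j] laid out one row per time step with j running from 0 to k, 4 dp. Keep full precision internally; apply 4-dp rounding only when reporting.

price = 36.6023
boundary = - 70.4977 61.3723 70.4977 80.9800 70.4977 80.9800 93.0209 80.9800
tree:
36.6023
46.6423 27.1609
55.7677 36.2130 18.5415
63.7119 46.6423 26.3723 10.9943
70.6278 55.7677 36.1600 16.9976 5.1493
76.6485 63.7119 46.6423 25.3552 8.8916 1.4745
81.8898 70.6278 55.7677 36.1600 14.9374 2.9654 0.0000
86.4527 76.6485 63.7119 46.6423 24.1191 5.9635 0.0000 0.0000
90.4250 81.8898 70.6278 55.7677 36.1600 11.9931 0.0000 0.0000 0.0000
93.8830 86.4527 76.6485 63.7119 46.6423 24.1191 0.0000 0.0000 0.0000 0.0000

params: Δt=0.10689 u=1.14869 d=0.87056 q=0.49821 e^(-rΔt)=0.99096
t_9 payoffs: 93.8830 86.4527 76.6485 63.7119 46.6423 24.1191 0.0000 0.0000 0.0000 0.0000
t_8: node(8,0) S=26.7150 payoff=90.4250 vs cont=89.3655 → 90.4250 [stop]  node(8,1) S=35.2502 payoff=81.8898 vs cont=80.8304 → 81.8898 [stop]  node(8,2) S=46.5122 payoff=70.6278 vs cont=69.5684 → 70.6278 [stop]  node(8,3) S=61.3723 payoff=55.7677 vs cont=54.7083 → 55.7677 [stop]  node(8,4) S=80.9800 payoff=36.1600 vs cont=35.1005 → 36.1600 [stop]  node(8,5) S=106.8522 payoff=10.2878 vs cont=11.9931 → 11.9931 [wait]  node(8,6) S=140.9902 payoff=0.0000 vs cont=0.0000 → 0.0000 [wait]  node(8,7) S=186.0349 payoff=0.0000 vs cont=0.0000 → 0.0000 [wait]  node(8,8) S=245.4708 payoff=0.0000 vs cont=0.0000 → 0.0000 [wait]  ⇒ S*(8)=80.9800
t_7: node(7,0) S=30.6873 payoff=86.4527 vs cont=85.3933 → 86.4527 [stop]  node(7,1) S=40.4915 payoff=76.6485 vs cont=75.5890 → 76.6485 [stop]  node(7,2) S=53.4281 payoff=63.7119 vs cont=62.6525 → 63.7119 [stop]  node(7,3) S=70.4977 payoff=46.6423 vs cont=45.5828 → 46.6423 [stop]  node(7,4) S=93.0209 payoff=24.1191 vs cont=23.9016 → 24.1191 [stop]  node(7,5) S=122.7400 payoff=0.0000 vs cont=5.9635 → 5.9635 [wait]  node(7,6) S=161.9540 payoff=0.0000 vs cont=0.0000 → 0.0000 [wait]  node(7,7) S=213.6964 payoff=0.0000 vs cont=0.0000 → 0.0000 [wait]  ⇒ S*(7)=93.0209
t_6: node(6,0) S=35.2502 payoff=81.8898 vs cont=80.8304 → 81.8898 [stop]  node(6,1) S=46.5122 payoff=70.6278 vs cont=69.5684 → 70.6278 [stop]  node(6,2) S=61.3723 payoff=55.7677 vs cont=54.7083 → 55.7677 [stop]  node(6,3) S=80.9800 payoff=36.1600 vs cont=35.1005 → 36.1600 [stop]  node(6,4) S=106.8522 payoff=10.2878 vs cont=14.9374 → 14.9374 [wait]  node(6,5) S=140.9902 payoff=0.0000 vs cont=2.9654 → 2.9654 [wait]  node(6,6) S=186.0349 payoff=0.0000 vs cont=0.0000 → 0.0000 [wait]  ⇒ S*(6)=80.9800
t_5: node(5,0) S=40.4915 payoff=76.6485 vs cont=75.5890 → 76.6485 [stop]  node(5,1) S=53.4281 payoff=63.7119 vs cont=62.6525 → 63.7119 [stop]  node(5,2) S=70.4977 payoff=46.6423 vs cont=45.5828 → 46.6423 [stop]  node(5,3) S=93.0209 payoff=24.1191 vs cont=25.3552 → 25.3552 [wait]  node(5,4) S=122.7400 payoff=0.0000 vs cont=8.8916 → 8.8916 [wait]  node(5,5) S=161.9540 payoff=0.0000 vs cont=1.4745 → 1.4745 [wait]  ⇒ S*(5)=70.4977
t_4: node(4,0) S=46.5122 payoff=70.6278 vs cont=69.5684 → 70.6278 [stop]  node(4,1) S=61.3723 payoff=55.7677 vs cont=54.7083 → 55.7677 [stop]  node(4,2) S=80.9800 payoff=36.1600 vs cont=35.7108 → 36.1600 [stop]  node(4,3) S=106.8522 payoff=10.2878 vs cont=16.9976 → 16.9976 [wait]  node(4,4) S=140.9902 payoff=0.0000 vs cont=5.1493 → 5.1493 [wait]  ⇒ S*(4)=80.9800
t_3: node(3,0) S=53.4281 payoff=63.7119 vs cont=62.6525 → 63.7119 [stop]  node(3,1) S=70.4977 payoff=46.6423 vs cont=45.5828 → 46.6423 [stop]  node(3,2) S=93.0209 payoff=24.1191 vs cont=26.3723 → 26.3723 [wait]  node(3,3) S=122.7400 payoff=0.0000 vs cont=10.9943 → 10.9943 [wait]  ⇒ S*(3)=70.4977
t_2: node(2,0) S=61.3723 payoff=55.7677 vs cont=54.7083 → 55.7677 [stop]  node(2,1) S=80.9800 payoff=36.1600 vs cont=36.2130 → 36.2130 [wait]  node(2,2) S=106.8522 payoff=10.2878 vs cont=18.5415 → 18.5415 [wait]  ⇒ S*(2)=61.3723
t_1: node(1,0) S=70.4977 payoff=46.6423 vs cont=45.6090 → 46.6423 [stop]  node(1,1) S=93.0209 payoff=24.1191 vs cont=27.1609 → 27.1609 [wait]  ⇒ S*(1)=70.4977
t_0: node(0,0) S=80.9800 payoff=36.1600 vs cont=36.6023 → 36.6023 [wait]  ⇒ S*(0)=-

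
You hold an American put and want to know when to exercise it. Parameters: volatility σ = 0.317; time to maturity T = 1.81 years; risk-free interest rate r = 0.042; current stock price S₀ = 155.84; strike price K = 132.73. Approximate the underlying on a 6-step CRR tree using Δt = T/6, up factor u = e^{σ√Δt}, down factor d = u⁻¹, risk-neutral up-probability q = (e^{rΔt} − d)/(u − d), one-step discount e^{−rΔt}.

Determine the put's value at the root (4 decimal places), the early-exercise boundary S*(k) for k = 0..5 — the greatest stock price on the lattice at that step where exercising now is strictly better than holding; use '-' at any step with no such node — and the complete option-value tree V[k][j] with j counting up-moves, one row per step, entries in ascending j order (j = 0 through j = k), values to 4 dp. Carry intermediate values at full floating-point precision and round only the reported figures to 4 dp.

params: Δt=0.30167 u=1.19019 d=0.84020 q=0.49301 e^(-rΔt)=0.98741
t_6 payoffs: 77.9036 55.0661 22.7157 0.0000 0.0000 0.0000 0.0000
t_5: node(5,0) S=65.2536 payoff=67.4764 vs cont=65.8053 → 67.4764 [stop]  node(5,1) S=92.4345 payoff=40.2955 vs cont=38.6244 → 40.2955 [stop]  node(5,2) S=130.9375 payoff=1.7925 vs cont=11.3715 → 11.3715 [wait]  node(5,3) S=185.4786 payoff=0.0000 vs cont=0.0000 → 0.0000 [wait]  node(5,4) S=262.7384 payoff=0.0000 vs cont=0.0000 → 0.0000 [wait]  node(5,5) S=372.1802 payoff=0.0000 vs cont=0.0000 → 0.0000 [wait]  ⇒ S*(5)=92.4345
t_4: node(4,0) S=77.6639 payoff=55.0661 vs cont=53.3950 → 55.0661 [stop]  node(4,1) S=110.0143 payoff=22.7157 vs cont=25.7078 → 25.7078 [wait]  node(4,2) S=155.8400 payoff=0.0000 vs cont=5.6926 → 5.6926 [wait]  node(4,3) S=220.7541 payoff=0.0000 vs cont=0.0000 → 0.0000 [wait]  node(4,4) S=312.7076 payoff=0.0000 vs cont=0.0000 → 0.0000 [wait]  ⇒ S*(4)=77.6639
t_3: node(3,0) S=92.4345 payoff=40.2955 vs cont=40.0809 → 40.2955 [stop]  node(3,1) S=130.9375 payoff=1.7925 vs cont=15.6406 → 15.6406 [wait]  node(3,2) S=185.4786 payoff=0.0000 vs cont=2.8497 → 2.8497 [wait]  node(3,3) S=262.7384 payoff=0.0000 vs cont=0.0000 → 0.0000 [wait]  ⇒ S*(3)=92.4345
t_2: node(2,0) S=110.0143 payoff=22.7157 vs cont=27.7860 → 27.7860 [wait]  node(2,1) S=155.8400 payoff=0.0000 vs cont=9.2170 → 9.2170 [wait]  node(2,2) S=220.7541 payoff=0.0000 vs cont=1.4266 → 1.4266 [wait]  ⇒ S*(2)=-
t_1: node(1,0) S=130.9375 payoff=1.7925 vs cont=18.3966 → 18.3966 [wait]  node(1,1) S=185.4786 payoff=0.0000 vs cont=5.3085 → 5.3085 [wait]  ⇒ S*(1)=-
t_0: node(0,0) S=155.8400 payoff=0.0000 vs cont=11.7936 → 11.7936 [wait]  ⇒ S*(0)=-

price = 11.7936
boundary = - - - 92.4345 77.6639 92.4345
tree:
11.7936
18.3966 5.3085
27.7860 9.2170 1.4266
40.2955 15.6406 2.8497 0.0000
55.0661 25.7078 5.6926 0.0000 0.0000
67.4764 40.2955 11.3715 0.0000 0.0000 0.0000
77.9036 55.0661 22.7157 0.0000 0.0000 0.0000 0.0000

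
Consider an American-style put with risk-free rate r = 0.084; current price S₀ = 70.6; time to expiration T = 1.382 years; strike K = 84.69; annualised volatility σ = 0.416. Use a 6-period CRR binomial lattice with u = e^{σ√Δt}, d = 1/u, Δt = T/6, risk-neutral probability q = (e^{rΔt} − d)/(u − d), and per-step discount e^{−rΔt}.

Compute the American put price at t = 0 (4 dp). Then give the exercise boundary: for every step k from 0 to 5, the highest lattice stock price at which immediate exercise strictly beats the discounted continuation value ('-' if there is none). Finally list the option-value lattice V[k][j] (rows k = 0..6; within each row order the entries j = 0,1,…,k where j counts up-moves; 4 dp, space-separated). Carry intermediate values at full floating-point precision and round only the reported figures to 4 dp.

Δt=0.23033, u=1.22098, d=0.81902, q=0.49886, disc=e^(-rΔt)=0.98084
k=6 terminal: V=max(K-S,0) → 63.3811 52.9231 37.3324 14.0900 0.0000 0.0000 0.0000
k=5: j=0 S=26.0176 intr=58.6724 cont=57.0495 V=58.6724[EX]; j=1 S=38.7867 intr=45.9033 cont=44.2805 V=45.9033[EX]; j=2 S=57.8226 intr=26.8674 cont=25.2446 V=26.8674[EX]; j=3 S=86.2010 intr=0.0000 cont=6.9258 V=6.9258[hold]; j=4 S=128.5070 intr=0.0000 cont=0.0000 V=0.0000[hold]; j=5 S=191.5762 intr=0.0000 cont=0.0000 V=0.0000[hold]  S*(5)=57.8226
k=4: j=0 S=31.7669 intr=52.9231 cont=51.3002 V=52.9231[EX]; j=1 S=47.3576 intr=37.3324 cont=35.7095 V=37.3324[EX]; j=2 S=70.6000 intr=14.0900 cont=16.5953 V=16.5953[hold]; j=3 S=105.2494 intr=0.0000 cont=3.4043 V=3.4043[hold]; j=4 S=156.9041 intr=0.0000 cont=0.0000 V=0.0000[hold]  S*(4)=47.3576
k=3: j=0 S=38.7867 intr=45.9033 cont=44.2805 V=45.9033[EX]; j=1 S=57.8226 intr=26.8674 cont=26.4704 V=26.8674[EX]; j=2 S=86.2010 intr=0.0000 cont=9.8230 V=9.8230[hold]; j=3 S=128.5070 intr=0.0000 cont=1.6734 V=1.6734[hold]  S*(3)=57.8226
k=2: j=0 S=47.3576 intr=37.3324 cont=35.7095 V=37.3324[EX]; j=1 S=70.6000 intr=14.0900 cont=18.0128 V=18.0128[hold]; j=2 S=105.2494 intr=0.0000 cont=5.6472 V=5.6472[hold]  S*(2)=47.3576
k=1: j=0 S=57.8226 intr=26.8674 cont=27.1640 V=27.1640[hold]; j=1 S=86.2010 intr=0.0000 cont=11.6172 V=11.6172[hold]  S*(1)=-
k=0: j=0 S=70.6000 intr=14.0900 cont=19.0365 V=19.0365[hold]  S*(0)=-

price = 19.0365
boundary = - - 47.3576 57.8226 47.3576 57.8226
tree:
19.0365
27.1640 11.6172
37.3324 18.0128 5.6472
45.9033 26.8674 9.8230 1.6734
52.9231 37.3324 16.5953 3.4043 0.0000
58.6724 45.9033 26.8674 6.9258 0.0000 0.0000
63.3811 52.9231 37.3324 14.0900 0.0000 0.0000 0.0000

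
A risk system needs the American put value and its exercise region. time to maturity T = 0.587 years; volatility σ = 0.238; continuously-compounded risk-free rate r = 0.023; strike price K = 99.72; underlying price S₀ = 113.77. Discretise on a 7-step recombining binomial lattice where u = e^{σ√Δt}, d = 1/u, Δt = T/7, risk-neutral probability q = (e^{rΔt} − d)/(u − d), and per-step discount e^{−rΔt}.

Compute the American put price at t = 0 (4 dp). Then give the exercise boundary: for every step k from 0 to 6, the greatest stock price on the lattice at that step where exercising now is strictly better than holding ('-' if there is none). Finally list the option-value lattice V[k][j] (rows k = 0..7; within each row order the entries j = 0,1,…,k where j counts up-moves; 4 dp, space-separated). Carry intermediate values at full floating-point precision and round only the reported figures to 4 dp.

Δt=0.08386  u=1.07135  d=0.93340  q=0.49677  discount=0.99807
step 7 (expiry): payoffs max(K−S,0) = 29.4927 19.1136 7.2006 0.0000 0.0000 0.0000 0.0000 0.0000
step 6: (k=6,j=0): S=75.2381, (K−S)⁺=24.4819, hold=24.2898 ⇒ V=24.4819 exercise | (k=6,j=1): S=86.3577, (K−S)⁺=13.3623, hold=13.1702 ⇒ V=13.3623 exercise | (k=6,j=2): S=99.1207, (K−S)⁺=0.5993, hold=3.6166 ⇒ V=3.6166 continue | (k=6,j=3): S=113.7700, (K−S)⁺=0.0000, hold=0.0000 ⇒ V=0.0000 continue | (k=6,j=4): S=130.5844, (K−S)⁺=0.0000, hold=0.0000 ⇒ V=0.0000 continue | (k=6,j=5): S=149.8837, (K−S)⁺=0.0000, hold=0.0000 ⇒ V=0.0000 continue | (k=6,j=6): S=172.0354, (K−S)⁺=0.0000, hold=0.0000 ⇒ V=0.0000 continue  boundary S*=86.3577
step 5: (k=5,j=0): S=80.6064, (K−S)⁺=19.1136, hold=18.9215 ⇒ V=19.1136 exercise | (k=5,j=1): S=92.5194, (K−S)⁺=7.2006, hold=8.5045 ⇒ V=8.5045 continue | (k=5,j=2): S=106.1930, (K−S)⁺=0.0000, hold=1.8165 ⇒ V=1.8165 continue | (k=5,j=3): S=121.8876, (K−S)⁺=0.0000, hold=0.0000 ⇒ V=0.0000 continue | (k=5,j=4): S=139.9017, (K−S)⁺=0.0000, hold=0.0000 ⇒ V=0.0000 continue | (k=5,j=5): S=160.5781, (K−S)⁺=0.0000, hold=0.0000 ⇒ V=0.0000 continue  boundary S*=80.6064
step 4: (k=4,j=0): S=86.3577, (K−S)⁺=13.3623, hold=13.8166 ⇒ V=13.8166 continue | (k=4,j=1): S=99.1207, (K−S)⁺=0.5993, hold=5.1721 ⇒ V=5.1721 continue | (k=4,j=2): S=113.7700, (K−S)⁺=0.0000, hold=0.9123 ⇒ V=0.9123 continue | (k=4,j=3): S=130.5844, (K−S)⁺=0.0000, hold=0.0000 ⇒ V=0.0000 continue | (k=4,j=4): S=149.8837, (K−S)⁺=0.0000, hold=0.0000 ⇒ V=0.0000 continue  boundary S*=-
step 3: (k=3,j=0): S=92.5194, (K−S)⁺=7.2006, hold=9.5039 ⇒ V=9.5039 continue | (k=3,j=1): S=106.1930, (K−S)⁺=0.0000, hold=3.0501 ⇒ V=3.0501 continue | (k=3,j=2): S=121.8876, (K−S)⁺=0.0000, hold=0.4582 ⇒ V=0.4582 continue | (k=3,j=3): S=139.9017, (K−S)⁺=0.0000, hold=0.0000 ⇒ V=0.0000 continue  boundary S*=-
step 2: (k=2,j=0): S=99.1207, (K−S)⁺=0.5993, hold=6.2857 ⇒ V=6.2857 continue | (k=2,j=1): S=113.7700, (K−S)⁺=0.0000, hold=1.7591 ⇒ V=1.7591 continue | (k=2,j=2): S=130.5844, (K−S)⁺=0.0000, hold=0.2301 ⇒ V=0.2301 continue  boundary S*=-
step 1: (k=1,j=0): S=106.1930, (K−S)⁺=0.0000, hold=4.0292 ⇒ V=4.0292 continue | (k=1,j=1): S=121.8876, (K−S)⁺=0.0000, hold=0.9976 ⇒ V=0.9976 continue  boundary S*=-
step 0: (k=0,j=0): S=113.7700, (K−S)⁺=0.0000, hold=2.5184 ⇒ V=2.5184 continue  boundary S*=-

price = 2.5184
boundary = - - - - - 80.6064 86.3577
tree:
2.5184
4.0292 0.9976
6.2857 1.7591 0.2301
9.5039 3.0501 0.4582 0.0000
13.8166 5.1721 0.9123 0.0000 0.0000
19.1136 8.5045 1.8165 0.0000 0.0000 0.0000
24.4819 13.3623 3.6166 0.0000 0.0000 0.0000 0.0000
29.4927 19.1136 7.2006 0.0000 0.0000 0.0000 0.0000 0.0000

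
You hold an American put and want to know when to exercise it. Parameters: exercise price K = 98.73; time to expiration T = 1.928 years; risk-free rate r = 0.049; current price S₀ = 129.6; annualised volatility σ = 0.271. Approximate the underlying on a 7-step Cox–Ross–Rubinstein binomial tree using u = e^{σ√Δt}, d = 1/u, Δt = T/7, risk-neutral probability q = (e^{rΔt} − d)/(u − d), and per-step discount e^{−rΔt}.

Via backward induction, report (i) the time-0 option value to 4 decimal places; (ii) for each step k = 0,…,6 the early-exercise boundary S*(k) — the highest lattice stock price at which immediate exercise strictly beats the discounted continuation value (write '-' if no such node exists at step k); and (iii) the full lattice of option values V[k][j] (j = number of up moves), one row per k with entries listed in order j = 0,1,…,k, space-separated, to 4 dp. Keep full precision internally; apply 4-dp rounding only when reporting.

price = 3.9916
boundary = - - - - 73.3730 63.6457 73.3730
tree:
3.9916
6.6356 1.5785
10.7461 2.8957 0.3655
16.8470 5.2188 0.7592 0.0000
25.3570 9.1864 1.5773 0.0000 0.0000
35.0843 15.6452 3.2769 0.0000 0.0000 0.0000
43.5220 25.3570 6.8077 0.0000 0.0000 0.0000 0.0000
50.8411 35.0843 14.1431 0.0000 0.0000 0.0000 0.0000 0.0000

Δt=0.27543  u=1.15284  d=0.86743  q=0.51211  discount=0.98659
step 7 (expiry): payoffs max(K−S,0) = 50.8411 35.0843 14.1431 0.0000 0.0000 0.0000 0.0000 0.0000
step 6: (k=6,j=0): S=55.2080, (K−S)⁺=43.5220, hold=42.1985 ⇒ V=43.5220 exercise | (k=6,j=1): S=73.3730, (K−S)⁺=25.3570, hold=24.0335 ⇒ V=25.3570 exercise | (k=6,j=2): S=97.5148, (K−S)⁺=1.2152, hold=6.8077 ⇒ V=6.8077 continue | (k=6,j=3): S=129.6000, (K−S)⁺=0.0000, hold=0.0000 ⇒ V=0.0000 continue | (k=6,j=4): S=172.2422, (K−S)⁺=0.0000, hold=0.0000 ⇒ V=0.0000 continue | (k=6,j=5): S=228.9148, (K−S)⁺=0.0000, hold=0.0000 ⇒ V=0.0000 continue | (k=6,j=6): S=304.2344, (K−S)⁺=0.0000, hold=0.0000 ⇒ V=0.0000 continue  boundary S*=73.3730
step 5: (k=5,j=0): S=63.6457, (K−S)⁺=35.0843, hold=33.7608 ⇒ V=35.0843 exercise | (k=5,j=1): S=84.5869, (K−S)⁺=14.1431, hold=15.6452 ⇒ V=15.6452 continue | (k=5,j=2): S=112.4185, (K−S)⁺=0.0000, hold=3.2769 ⇒ V=3.2769 continue | (k=5,j=3): S=149.4074, (K−S)⁺=0.0000, hold=0.0000 ⇒ V=0.0000 continue | (k=5,j=4): S=198.5668, (K−S)⁺=0.0000, hold=0.0000 ⇒ V=0.0000 continue | (k=5,j=5): S=263.9011, (K−S)⁺=0.0000, hold=0.0000 ⇒ V=0.0000 continue  boundary S*=63.6457
step 4: (k=4,j=0): S=73.3730, (K−S)⁺=25.3570, hold=24.7925 ⇒ V=25.3570 exercise | (k=4,j=1): S=97.5148, (K−S)⁺=1.2152, hold=9.1864 ⇒ V=9.1864 continue | (k=4,j=2): S=129.6000, (K−S)⁺=0.0000, hold=1.5773 ⇒ V=1.5773 continue | (k=4,j=3): S=172.2422, (K−S)⁺=0.0000, hold=0.0000 ⇒ V=0.0000 continue | (k=4,j=4): S=228.9148, (K−S)⁺=0.0000, hold=0.0000 ⇒ V=0.0000 continue  boundary S*=73.3730
step 3: (k=3,j=0): S=84.5869, (K−S)⁺=14.1431, hold=16.8470 ⇒ V=16.8470 continue | (k=3,j=1): S=112.4185, (K−S)⁺=0.0000, hold=5.2188 ⇒ V=5.2188 continue | (k=3,j=2): S=149.4074, (K−S)⁺=0.0000, hold=0.7592 ⇒ V=0.7592 continue | (k=3,j=3): S=198.5668, (K−S)⁺=0.0000, hold=0.0000 ⇒ V=0.0000 continue  boundary S*=-
step 2: (k=2,j=0): S=97.5148, (K−S)⁺=1.2152, hold=10.7461 ⇒ V=10.7461 continue | (k=2,j=1): S=129.6000, (K−S)⁺=0.0000, hold=2.8957 ⇒ V=2.8957 continue | (k=2,j=2): S=172.2422, (K−S)⁺=0.0000, hold=0.3655 ⇒ V=0.3655 continue  boundary S*=-
step 1: (k=1,j=0): S=112.4185, (K−S)⁺=0.0000, hold=6.6356 ⇒ V=6.6356 continue | (k=1,j=1): S=149.4074, (K−S)⁺=0.0000, hold=1.5785 ⇒ V=1.5785 continue  boundary S*=-
step 0: (k=0,j=0): S=129.6000, (K−S)⁺=0.0000, hold=3.9916 ⇒ V=3.9916 continue  boundary S*=-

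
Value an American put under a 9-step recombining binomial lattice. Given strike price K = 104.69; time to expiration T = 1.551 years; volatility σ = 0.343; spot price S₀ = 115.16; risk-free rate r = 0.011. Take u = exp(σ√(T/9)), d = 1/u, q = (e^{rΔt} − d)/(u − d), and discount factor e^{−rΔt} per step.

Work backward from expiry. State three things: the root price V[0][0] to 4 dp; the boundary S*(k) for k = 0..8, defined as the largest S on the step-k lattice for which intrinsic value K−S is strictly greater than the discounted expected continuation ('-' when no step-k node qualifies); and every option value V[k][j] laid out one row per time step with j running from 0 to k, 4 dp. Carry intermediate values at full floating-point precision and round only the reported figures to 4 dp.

price = 13.1762
boundary = - - - - - 56.5075 65.1546 75.1250 86.6211
tree:
13.1762
18.1501 7.6451
24.3450 11.2684 3.6081
31.6749 16.2138 5.7617 1.2047
39.8155 22.6633 9.0384 2.1063 0.1973
48.1825 30.5824 13.8641 3.6571 0.3738 0.0000
55.6820 39.5354 20.6542 6.2969 0.7081 0.0000 0.0000
62.1862 48.1825 29.5650 10.7334 1.3414 0.0000 0.0000 0.0000
67.8271 55.6820 39.5354 18.0689 2.5411 0.0000 0.0000 0.0000 0.0000
72.7195 62.1862 48.1825 29.5650 4.8137 0.0000 0.0000 0.0000 0.0000 0.0000

Δt=0.17233, u=1.15303, d=0.86728, q=0.47110, disc=e^(-rΔt)=0.99811
k=9 terminal: V=max(K-S,0) → 72.7195 62.1862 48.1825 29.5650 4.8137 0.0000 0.0000 0.0000 0.0000 0.0000
k=8: j=0 S=36.8629 intr=67.8271 cont=67.6289 V=67.8271[EX]; j=1 S=49.0080 intr=55.6820 cont=55.4837 V=55.6820[EX]; j=2 S=65.1546 intr=39.5354 cont=39.3371 V=39.5354[EX]; j=3 S=86.6211 intr=18.0689 cont=17.8707 V=18.0689[EX]; j=4 S=115.1600 intr=0.0000 cont=2.5411 V=2.5411[hold]; j=5 S=153.1016 intr=0.0000 cont=0.0000 V=0.0000[hold]; j=6 S=203.5439 intr=0.0000 cont=0.0000 V=0.0000[hold]; j=7 S=270.6052 intr=0.0000 cont=0.0000 V=0.0000[hold]; j=8 S=359.7612 intr=0.0000 cont=0.0000 V=0.0000[hold]  S*(8)=86.6211
k=7: j=0 S=42.5038 intr=62.1862 cont=61.9879 V=62.1862[EX]; j=1 S=56.5075 intr=48.1825 cont=47.9842 V=48.1825[EX]; j=2 S=75.1250 intr=29.5650 cont=29.3667 V=29.5650[EX]; j=3 S=99.8763 intr=4.8137 cont=10.7334 V=10.7334[hold]; j=4 S=132.7825 intr=0.0000 cont=1.3414 V=1.3414[hold]; j=5 S=176.5302 intr=0.0000 cont=0.0000 V=0.0000[hold]; j=6 S=234.6914 intr=0.0000 cont=0.0000 V=0.0000[hold]; j=7 S=312.0149 intr=0.0000 cont=0.0000 V=0.0000[hold]  S*(7)=75.1250
k=6: j=0 S=49.0080 intr=55.6820 cont=55.4837 V=55.6820[EX]; j=1 S=65.1546 intr=39.5354 cont=39.3371 V=39.5354[EX]; j=2 S=86.6211 intr=18.0689 cont=20.6542 V=20.6542[hold]; j=3 S=115.1600 intr=0.0000 cont=6.2969 V=6.2969[hold]; j=4 S=153.1016 intr=0.0000 cont=0.7081 V=0.7081[hold]; j=5 S=203.5439 intr=0.0000 cont=0.0000 V=0.0000[hold]; j=6 S=270.6052 intr=0.0000 cont=0.0000 V=0.0000[hold]  S*(6)=65.1546
k=5: j=0 S=56.5075 intr=48.1825 cont=47.9842 V=48.1825[EX]; j=1 S=75.1250 intr=29.5650 cont=30.5824 V=30.5824[hold]; j=2 S=99.8763 intr=4.8137 cont=13.8641 V=13.8641[hold]; j=3 S=132.7825 intr=0.0000 cont=3.6571 V=3.6571[hold]; j=4 S=176.5302 intr=0.0000 cont=0.3738 V=0.3738[hold]; j=5 S=234.6914 intr=0.0000 cont=0.0000 V=0.0000[hold]  S*(5)=56.5075
k=4: j=0 S=65.1546 intr=39.5354 cont=39.8155 V=39.8155[hold]; j=1 S=86.6211 intr=18.0689 cont=22.6633 V=22.6633[hold]; j=2 S=115.1600 intr=0.0000 cont=9.0384 V=9.0384[hold]; j=3 S=153.1016 intr=0.0000 cont=2.1063 V=2.1063[hold]; j=4 S=203.5439 intr=0.0000 cont=0.1973 V=0.1973[hold]  S*(4)=-
k=3: j=0 S=75.1250 intr=29.5650 cont=31.6749 V=31.6749[hold]; j=1 S=99.8763 intr=4.8137 cont=16.2138 V=16.2138[hold]; j=2 S=132.7825 intr=0.0000 cont=5.7617 V=5.7617[hold]; j=3 S=176.5302 intr=0.0000 cont=1.2047 V=1.2047[hold]  S*(3)=-
k=2: j=0 S=86.6211 intr=18.0689 cont=24.3450 V=24.3450[hold]; j=1 S=115.1600 intr=0.0000 cont=11.2684 V=11.2684[hold]; j=2 S=153.1016 intr=0.0000 cont=3.6081 V=3.6081[hold]  S*(2)=-
k=1: j=0 S=99.8763 intr=4.8137 cont=18.1501 V=18.1501[hold]; j=1 S=132.7825 intr=0.0000 cont=7.6451 V=7.6451[hold]  S*(1)=-
k=0: j=0 S=115.1600 intr=0.0000 cont=13.1762 V=13.1762[hold]  S*(0)=-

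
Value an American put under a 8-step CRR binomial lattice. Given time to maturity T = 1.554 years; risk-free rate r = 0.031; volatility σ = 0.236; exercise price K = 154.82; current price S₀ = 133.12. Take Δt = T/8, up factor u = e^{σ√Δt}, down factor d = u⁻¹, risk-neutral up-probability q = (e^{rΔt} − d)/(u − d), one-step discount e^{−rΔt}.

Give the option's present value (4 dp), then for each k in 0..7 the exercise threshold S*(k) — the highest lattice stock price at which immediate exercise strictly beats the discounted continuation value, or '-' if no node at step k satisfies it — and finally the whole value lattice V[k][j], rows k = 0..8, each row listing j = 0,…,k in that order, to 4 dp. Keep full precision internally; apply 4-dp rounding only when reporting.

price = 26.4724
boundary = - - 108.1179 97.4372 108.1179 119.9694 108.1179 119.9694
tree:
26.4724
35.7424 17.6310
46.7021 25.3427 10.2230
57.3828 35.1295 15.9770 4.6606
67.0083 46.7021 24.1169 8.1260 1.2925
75.6830 57.3828 34.8506 13.8010 2.6162 0.0000
83.5008 67.0083 46.7021 22.5766 5.2959 0.0000 0.0000
90.5462 75.6830 57.3828 34.8506 10.7201 0.0000 0.0000 0.0000
96.8957 83.5008 67.0083 46.7021 21.7000 0.0000 0.0000 0.0000 0.0000

Δt=0.19425  u=1.10962  d=0.90121  q=0.50300  discount=0.99400
step 8 (expiry): payoffs max(K−S,0) = 96.8957 83.5008 67.0083 46.7021 21.7000 0.0000 0.0000 0.0000 0.0000
step 7: (k=7,j=0): S=64.2738, (K−S)⁺=90.5462, hold=89.6167 ⇒ V=90.5462 exercise | (k=7,j=1): S=79.1370, (K−S)⁺=75.6830, hold=74.7535 ⇒ V=75.6830 exercise | (k=7,j=2): S=97.4372, (K−S)⁺=57.3828, hold=56.4533 ⇒ V=57.3828 exercise | (k=7,j=3): S=119.9694, (K−S)⁺=34.8506, hold=33.9211 ⇒ V=34.8506 exercise | (k=7,j=4): S=147.7121, (K−S)⁺=7.1079, hold=10.7201 ⇒ V=10.7201 continue | (k=7,j=5): S=181.8702, (K−S)⁺=0.0000, hold=0.0000 ⇒ V=0.0000 continue | (k=7,j=6): S=223.9274, (K−S)⁺=0.0000, hold=0.0000 ⇒ V=0.0000 continue | (k=7,j=7): S=275.7102, (K−S)⁺=0.0000, hold=0.0000 ⇒ V=0.0000 continue  boundary S*=119.9694
step 6: (k=6,j=0): S=71.3192, (K−S)⁺=83.5008, hold=82.5713 ⇒ V=83.5008 exercise | (k=6,j=1): S=87.8117, (K−S)⁺=67.0083, hold=66.0789 ⇒ V=67.0083 exercise | (k=6,j=2): S=108.1179, (K−S)⁺=46.7021, hold=45.7726 ⇒ V=46.7021 exercise | (k=6,j=3): S=133.1200, (K−S)⁺=21.7000, hold=22.5766 ⇒ V=22.5766 continue | (k=6,j=4): S=163.9037, (K−S)⁺=0.0000, hold=5.2959 ⇒ V=5.2959 continue | (k=6,j=5): S=201.8062, (K−S)⁺=0.0000, hold=0.0000 ⇒ V=0.0000 continue | (k=6,j=6): S=248.4735, (K−S)⁺=0.0000, hold=0.0000 ⇒ V=0.0000 continue  boundary S*=108.1179
step 5: (k=5,j=0): S=79.1370, (K−S)⁺=75.6830, hold=74.7535 ⇒ V=75.6830 exercise | (k=5,j=1): S=97.4372, (K−S)⁺=57.3828, hold=56.4533 ⇒ V=57.3828 exercise | (k=5,j=2): S=119.9694, (K−S)⁺=34.8506, hold=34.3594 ⇒ V=34.8506 exercise | (k=5,j=3): S=147.7121, (K−S)⁺=7.1079, hold=13.8010 ⇒ V=13.8010 continue | (k=5,j=4): S=181.8702, (K−S)⁺=0.0000, hold=2.6162 ⇒ V=2.6162 continue | (k=5,j=5): S=223.9274, (K−S)⁺=0.0000, hold=0.0000 ⇒ V=0.0000 continue  boundary S*=119.9694
step 4: (k=4,j=0): S=87.8117, (K−S)⁺=67.0083, hold=66.0789 ⇒ V=67.0083 exercise | (k=4,j=1): S=108.1179, (K−S)⁺=46.7021, hold=45.7726 ⇒ V=46.7021 exercise | (k=4,j=2): S=133.1200, (K−S)⁺=21.7000, hold=24.1169 ⇒ V=24.1169 continue | (k=4,j=3): S=163.9037, (K−S)⁺=0.0000, hold=8.1260 ⇒ V=8.1260 continue | (k=4,j=4): S=201.8062, (K−S)⁺=0.0000, hold=1.2925 ⇒ V=1.2925 continue  boundary S*=108.1179
step 3: (k=3,j=0): S=97.4372, (K−S)⁺=57.3828, hold=56.4533 ⇒ V=57.3828 exercise | (k=3,j=1): S=119.9694, (K−S)⁺=34.8506, hold=35.1295 ⇒ V=35.1295 continue | (k=3,j=2): S=147.7121, (K−S)⁺=7.1079, hold=15.9770 ⇒ V=15.9770 continue | (k=3,j=3): S=181.8702, (K−S)⁺=0.0000, hold=4.6606 ⇒ V=4.6606 continue  boundary S*=97.4372
step 2: (k=2,j=0): S=108.1179, (K−S)⁺=46.7021, hold=45.9120 ⇒ V=46.7021 exercise | (k=2,j=1): S=133.1200, (K−S)⁺=21.7000, hold=25.3427 ⇒ V=25.3427 continue | (k=2,j=2): S=163.9037, (K−S)⁺=0.0000, hold=10.2230 ⇒ V=10.2230 continue  boundary S*=108.1179
step 1: (k=1,j=0): S=119.9694, (K−S)⁺=34.8506, hold=35.7424 ⇒ V=35.7424 continue | (k=1,j=1): S=147.7121, (K−S)⁺=7.1079, hold=17.6310 ⇒ V=17.6310 continue  boundary S*=-
step 0: (k=0,j=0): S=133.1200, (K−S)⁺=21.7000, hold=26.4724 ⇒ V=26.4724 continue  boundary S*=-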